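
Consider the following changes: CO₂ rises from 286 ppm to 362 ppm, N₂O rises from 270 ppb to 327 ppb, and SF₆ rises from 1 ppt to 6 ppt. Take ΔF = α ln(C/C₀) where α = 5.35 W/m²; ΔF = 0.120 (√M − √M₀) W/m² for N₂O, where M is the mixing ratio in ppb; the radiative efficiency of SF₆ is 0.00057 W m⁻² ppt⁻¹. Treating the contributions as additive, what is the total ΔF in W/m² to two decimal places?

ΔF = 1.46 W/m²

CO₂: 5.35 × ln(362/286) = 5.35 × ln(1.26573) = 5.35 × 0.23565 = 1.2607 W/m².
N₂O: 0.120 × (√327 − √270) = 0.120 × (18.0831 − 16.4317) = 0.120 × 1.6514 = 0.1982 W/m².
SF₆: ΔF = 0.00057 × (6 − 1) = 0.00057 × 5 = 0.0029 W/m².
Total ΔF = 1.2607 + 0.1982 + 0.0029 = 1.4618 W/m².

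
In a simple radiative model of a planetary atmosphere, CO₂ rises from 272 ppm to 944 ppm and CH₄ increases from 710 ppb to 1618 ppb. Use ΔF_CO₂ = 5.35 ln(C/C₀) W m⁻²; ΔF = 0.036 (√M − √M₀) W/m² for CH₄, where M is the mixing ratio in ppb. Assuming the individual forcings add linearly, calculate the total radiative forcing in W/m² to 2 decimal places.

CO₂: 5.35 × ln(944/272) = 5.35 × ln(3.47059) = 5.35 × 1.24432 = 6.6571 W/m².
CH₄: 0.036 × (√1618 − √710) = 0.036 × (40.2244 − 26.6458) = 0.036 × 13.5786 = 0.4888 W/m².
Total ΔF = 6.6571 + 0.4888 = 7.1459 W/m².

ΔF = 7.15 W/m²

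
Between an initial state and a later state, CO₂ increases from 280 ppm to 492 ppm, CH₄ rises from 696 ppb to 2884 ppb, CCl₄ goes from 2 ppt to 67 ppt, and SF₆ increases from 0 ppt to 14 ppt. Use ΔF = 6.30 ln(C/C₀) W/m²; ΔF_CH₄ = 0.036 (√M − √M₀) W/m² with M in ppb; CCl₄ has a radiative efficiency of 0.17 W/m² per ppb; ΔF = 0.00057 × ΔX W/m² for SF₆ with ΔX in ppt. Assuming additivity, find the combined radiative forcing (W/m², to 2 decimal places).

ΔF = 4.55 W/m²

CO₂: 6.30 × ln(492/280) = 6.30 × ln(1.75714) = 6.30 × 0.56369 = 3.5512 W/m².
CH₄: 0.036 × (√2884 − √696) = 0.036 × (53.7029 − 26.3818) = 0.036 × 27.3211 = 0.9836 W/m².
CCl₄: Δ = 67 − 2 = 65 ppt = 0.065 ppb; ΔF = 0.17 × 0.065 = 0.0111 W/m².
SF₆: ΔF = 0.00057 × (14 − 0) = 0.00057 × 14 = 0.0080 W/m².
Total ΔF = 3.5512 + 0.9836 + 0.0111 + 0.0080 = 4.5539 W/m².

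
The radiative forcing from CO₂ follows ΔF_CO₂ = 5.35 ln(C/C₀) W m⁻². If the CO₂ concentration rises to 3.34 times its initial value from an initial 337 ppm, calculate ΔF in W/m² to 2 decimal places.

ΔF = 5.35 × ln(3.34) = 5.35 × 1.20597 = 6.4519 W/m².

ΔF = 6.45 W/m²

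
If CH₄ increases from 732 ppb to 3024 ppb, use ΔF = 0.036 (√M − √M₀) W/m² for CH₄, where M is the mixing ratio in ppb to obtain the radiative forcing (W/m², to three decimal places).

CH₄: 0.036 × (√3024 − √732) = 0.036 × (54.9909 − 27.0555) = 0.036 × 27.9354 = 1.0057 W/m².

ΔF = 1.006 W/m²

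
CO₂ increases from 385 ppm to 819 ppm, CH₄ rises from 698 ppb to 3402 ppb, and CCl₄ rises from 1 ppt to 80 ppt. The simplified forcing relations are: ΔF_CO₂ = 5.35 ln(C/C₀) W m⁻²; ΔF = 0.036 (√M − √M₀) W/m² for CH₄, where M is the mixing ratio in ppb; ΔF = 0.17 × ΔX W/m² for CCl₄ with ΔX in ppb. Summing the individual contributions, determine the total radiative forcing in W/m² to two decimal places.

CO₂: 5.35 × ln(819/385) = 5.35 × ln(2.12727) = 5.35 × 0.75484 = 4.0384 W/m².
CH₄: 0.036 × (√3402 − √698) = 0.036 × (58.3267 − 26.4197) = 0.036 × 31.9070 = 1.1487 W/m².
CCl₄: Δ = 80 − 1 = 79 ppt = 0.079 ppb; ΔF = 0.17 × 0.079 = 0.0134 W/m².
Total ΔF = 4.0384 + 1.1487 + 0.0134 = 5.2005 W/m².

ΔF = 5.20 W/m²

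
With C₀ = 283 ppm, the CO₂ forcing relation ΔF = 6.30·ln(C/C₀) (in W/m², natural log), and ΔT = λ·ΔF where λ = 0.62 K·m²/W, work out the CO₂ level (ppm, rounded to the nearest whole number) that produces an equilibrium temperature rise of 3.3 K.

Required forcing: ΔF = ΔT/λ = 3.3/0.62 = 5.3226 W/m².
Then ln(C/283) = ΔF/6.30 = 5.3226/6.30 = 0.84486.
So C = 283 × e^0.84486 = 283 × 2.32765 = 658.72 ppm.

C ≈ 659 ppm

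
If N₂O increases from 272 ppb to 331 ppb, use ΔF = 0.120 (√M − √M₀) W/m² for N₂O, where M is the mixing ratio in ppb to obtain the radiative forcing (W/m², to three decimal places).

N₂O: 0.120 × (√331 − √272) = 0.120 × (18.1934 − 16.4924) = 0.120 × 1.7010 = 0.2041 W/m².

ΔF = 0.204 W/m²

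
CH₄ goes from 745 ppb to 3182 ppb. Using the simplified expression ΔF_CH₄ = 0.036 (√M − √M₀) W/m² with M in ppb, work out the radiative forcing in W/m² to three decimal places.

CH₄: 0.036 × (√3182 − √745) = 0.036 × (56.4092 − 27.2947) = 0.036 × 29.1145 = 1.0481 W/m².

ΔF = 1.048 W/m²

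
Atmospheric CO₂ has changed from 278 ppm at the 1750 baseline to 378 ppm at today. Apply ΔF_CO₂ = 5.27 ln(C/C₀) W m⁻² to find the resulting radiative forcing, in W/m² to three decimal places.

CO₂ absorption bands are partially saturated, so forcing scales with the logarithm of the concentration ratio.
CO₂: 5.27 × ln(378/278) = 5.27 × ln(1.35971) = 5.27 × 0.30727 = 1.6193 W/m².

ΔF = 1.619 W/m²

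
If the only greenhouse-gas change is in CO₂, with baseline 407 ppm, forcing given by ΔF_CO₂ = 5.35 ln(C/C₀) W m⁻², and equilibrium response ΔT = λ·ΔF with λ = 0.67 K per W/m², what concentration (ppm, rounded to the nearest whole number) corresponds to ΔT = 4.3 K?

C ≈ 1351 ppm

Required forcing: ΔF = ΔT/λ = 4.3/0.67 = 6.4179 W/m².
Then ln(C/407) = ΔF/5.35 = 6.4179/5.35 = 1.19961.
So C = 407 × e^1.19961 = 407 × 3.31882 = 1350.76 ppm.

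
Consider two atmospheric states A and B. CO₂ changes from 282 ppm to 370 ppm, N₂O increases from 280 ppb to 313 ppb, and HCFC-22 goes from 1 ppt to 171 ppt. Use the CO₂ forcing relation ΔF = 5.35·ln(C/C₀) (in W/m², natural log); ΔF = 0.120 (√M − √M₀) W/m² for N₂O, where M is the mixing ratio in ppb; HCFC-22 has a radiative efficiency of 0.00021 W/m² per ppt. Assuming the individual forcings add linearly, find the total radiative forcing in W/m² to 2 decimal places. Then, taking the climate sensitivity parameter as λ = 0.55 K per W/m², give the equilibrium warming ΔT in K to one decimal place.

CO₂: 5.35 × ln(370/282) = 5.35 × ln(1.31206) = 5.35 × 0.27160 = 1.4531 W/m².
N₂O: 0.120 × (√313 − √280) = 0.120 × (17.6918 − 16.7332) = 0.120 × 0.9586 = 0.1150 W/m².
HCFC-22: ΔF = 0.00021 × (171 − 1) = 0.00021 × 170 = 0.0357 W/m².
Total ΔF = 1.4531 + 0.1150 + 0.0357 = 1.6038 W/m².
ΔT = λ ΔF = 0.55 × 1.60 = 0.8800 K.

ΔF = 1.60 W/m²; ΔT = 0.9 K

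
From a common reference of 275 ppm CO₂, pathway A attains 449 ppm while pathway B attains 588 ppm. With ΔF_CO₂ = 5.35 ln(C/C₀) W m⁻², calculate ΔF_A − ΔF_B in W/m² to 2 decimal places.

ΔF_A − ΔF_B = -1.44 W/m²

ΔF_A = 5.35 ln(449/275) = 5.35 × 0.49025 = 2.6228 W/m².
ΔF_B = 5.35 ln(588/275) = 5.35 × 0.75996 = 4.0658 W/m².
Difference: 2.6228 − 4.0658 = -1.4430 W/m².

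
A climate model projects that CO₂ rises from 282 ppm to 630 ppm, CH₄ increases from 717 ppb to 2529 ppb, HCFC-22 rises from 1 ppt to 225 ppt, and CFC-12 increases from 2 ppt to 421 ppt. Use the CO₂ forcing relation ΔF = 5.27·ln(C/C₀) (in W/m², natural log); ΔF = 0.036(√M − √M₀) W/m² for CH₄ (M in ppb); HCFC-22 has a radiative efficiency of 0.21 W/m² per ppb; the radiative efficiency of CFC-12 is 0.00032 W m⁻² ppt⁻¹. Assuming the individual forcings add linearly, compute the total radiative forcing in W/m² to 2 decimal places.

CO₂: 5.27 × ln(630/282) = 5.27 × ln(2.23404) = 5.27 × 0.80381 = 4.2361 W/m².
CH₄: 0.036 × (√2529 − √717) = 0.036 × (50.2892 − 26.7769) = 0.036 × 23.5123 = 0.8464 W/m².
HCFC-22: Δ = 225 − 1 = 224 ppt = 0.224 ppb; ΔF = 0.21 × 0.224 = 0.0470 W/m².
CFC-12: ΔF = 0.00032 × (421 − 2) = 0.00032 × 419 = 0.1341 W/m².
Total ΔF = 4.2361 + 0.8464 + 0.0470 + 0.1341 = 5.2636 W/m².

ΔF = 5.26 W/m²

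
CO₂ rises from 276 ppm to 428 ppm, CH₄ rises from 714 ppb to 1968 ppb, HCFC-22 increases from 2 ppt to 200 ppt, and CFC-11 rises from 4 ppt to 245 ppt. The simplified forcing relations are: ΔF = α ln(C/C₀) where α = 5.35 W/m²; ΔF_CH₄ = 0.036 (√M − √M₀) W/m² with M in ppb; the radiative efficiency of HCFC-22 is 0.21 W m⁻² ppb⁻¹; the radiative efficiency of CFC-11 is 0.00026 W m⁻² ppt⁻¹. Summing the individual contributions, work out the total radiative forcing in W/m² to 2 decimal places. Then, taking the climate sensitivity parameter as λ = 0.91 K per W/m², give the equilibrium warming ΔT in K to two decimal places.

ΔF = 3.09 W/m²; ΔT = 2.81 K

CO₂: 5.35 × ln(428/276) = 5.35 × ln(1.55072) = 5.35 × 0.43872 = 2.3472 W/m².
CH₄: 0.036 × (√1968 − √714) = 0.036 × (44.3621 − 26.7208) = 0.036 × 17.6413 = 0.6351 W/m².
HCFC-22: Δ = 200 − 2 = 198 ppt = 0.198 ppb; ΔF = 0.21 × 0.198 = 0.0416 W/m².
CFC-11: ΔF = 0.00026 × (245 − 4) = 0.00026 × 241 = 0.0627 W/m².
Total ΔF = 2.3472 + 0.6351 + 0.0416 + 0.0627 = 3.0866 W/m².
ΔT = λ ΔF = 0.91 × 3.09 = 2.8119 K.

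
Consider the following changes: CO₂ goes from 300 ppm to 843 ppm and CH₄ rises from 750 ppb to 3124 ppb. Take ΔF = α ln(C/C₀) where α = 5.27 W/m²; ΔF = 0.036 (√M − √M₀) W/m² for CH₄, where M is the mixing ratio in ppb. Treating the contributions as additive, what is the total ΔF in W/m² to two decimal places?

CO₂: 5.27 × ln(843/300) = 5.27 × ln(2.81000) = 5.27 × 1.03318 = 5.4449 W/m².
CH₄: 0.036 × (√3124 − √750) = 0.036 × (55.8928 − 27.3861) = 0.036 × 28.5067 = 1.0262 W/m².
Total ΔF = 5.4449 + 1.0262 = 6.4711 W/m².

ΔF = 6.47 W/m²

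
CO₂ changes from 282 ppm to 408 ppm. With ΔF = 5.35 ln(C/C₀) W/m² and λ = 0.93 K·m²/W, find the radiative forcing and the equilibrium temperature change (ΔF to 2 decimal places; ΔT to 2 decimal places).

CO₂: 5.35 × ln(408/282) = 5.35 × ln(1.44681) = 5.35 × 0.36936 = 1.9761 W/m².
ΔT = λ ΔF = 0.93 × 1.98 = 1.8414 K.

ΔF = 1.98 W/m²; ΔT = 1.84 K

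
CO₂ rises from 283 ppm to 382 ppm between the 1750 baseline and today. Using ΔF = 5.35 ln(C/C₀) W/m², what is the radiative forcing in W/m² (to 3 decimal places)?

CO₂: 5.35 × ln(382/283) = 5.35 × ln(1.34982) = 5.35 × 0.29997 = 1.6048 W/m².

ΔF = 1.605 W/m²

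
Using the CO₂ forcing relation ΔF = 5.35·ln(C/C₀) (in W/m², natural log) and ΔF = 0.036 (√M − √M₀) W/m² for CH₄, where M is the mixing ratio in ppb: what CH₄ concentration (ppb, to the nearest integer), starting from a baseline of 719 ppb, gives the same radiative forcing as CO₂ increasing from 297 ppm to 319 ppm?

M ≈ 1401 ppb

CO₂ forcing: 5.35 × ln(319/297) = 5.35 × 0.071459 = 0.38231 W/m².
Set 0.036(√M − √719) = 0.38231: √M = 0.38231/0.036 + √719 = 10.6197 + 26.8142 = 37.4339.
M = (37.4339)² = 1401.30 ppb.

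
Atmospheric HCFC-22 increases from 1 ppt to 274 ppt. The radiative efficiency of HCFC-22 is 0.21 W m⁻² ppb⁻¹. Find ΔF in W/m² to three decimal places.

HCFC-22: Δ = 274 − 1 = 273 ppt = 0.273 ppb; ΔF = 0.21 × 0.273 = 0.0573 W/m².

ΔF = 0.057 W/m²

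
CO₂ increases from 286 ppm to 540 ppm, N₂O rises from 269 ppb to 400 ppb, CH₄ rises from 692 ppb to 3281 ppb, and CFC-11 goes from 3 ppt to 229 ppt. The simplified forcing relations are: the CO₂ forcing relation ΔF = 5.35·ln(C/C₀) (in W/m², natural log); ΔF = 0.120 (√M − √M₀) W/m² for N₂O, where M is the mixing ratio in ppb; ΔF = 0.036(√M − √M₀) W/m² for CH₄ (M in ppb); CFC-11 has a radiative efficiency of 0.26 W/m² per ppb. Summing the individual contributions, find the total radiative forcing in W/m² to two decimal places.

ΔF = 5.01 W/m²

CO₂: 5.35 × ln(540/286) = 5.35 × ln(1.88811) = 5.35 × 0.63558 = 3.4004 W/m².
N₂O: 0.120 × (√400 − √269) = 0.120 × (20.0000 − 16.4012) = 0.120 × 3.5988 = 0.4319 W/m².
CH₄: 0.036 × (√3281 − √692) = 0.036 × (57.2800 − 26.3059) = 0.036 × 30.9741 = 1.1151 W/m².
CFC-11: Δ = 229 − 3 = 226 ppt = 0.226 ppb; ΔF = 0.26 × 0.226 = 0.0588 W/m².
Total ΔF = 3.4004 + 0.4319 + 1.1151 + 0.0588 = 5.0062 W/m².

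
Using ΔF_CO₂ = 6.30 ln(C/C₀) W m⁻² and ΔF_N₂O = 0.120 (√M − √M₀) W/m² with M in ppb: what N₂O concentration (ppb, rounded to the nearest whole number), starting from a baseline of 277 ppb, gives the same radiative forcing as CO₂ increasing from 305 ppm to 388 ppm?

M ≈ 857 ppb

CO₂ forcing: 6.30 × ln(388/305) = 6.30 × 0.240694 = 1.51637 W/m².
Set 0.120(√M − √277) = 1.51637: √M = 1.51637/0.120 + √277 = 12.6364 + 16.6433 = 29.2797.
M = (29.2797)² = 857.30 ppb.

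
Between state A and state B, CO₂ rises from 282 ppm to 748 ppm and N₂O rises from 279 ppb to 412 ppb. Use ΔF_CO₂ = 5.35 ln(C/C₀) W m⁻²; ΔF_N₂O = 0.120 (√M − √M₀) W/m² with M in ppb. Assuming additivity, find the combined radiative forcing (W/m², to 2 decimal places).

CO₂: 5.35 × ln(748/282) = 5.35 × ln(2.65248) = 5.35 × 0.97550 = 5.2189 W/m².
N₂O: 0.120 × (√412 − √279) = 0.120 × (20.2978 − 16.7033) = 0.120 × 3.5945 = 0.4313 W/m².
Total ΔF = 5.2189 + 0.4313 = 5.6502 W/m².

ΔF = 5.65 W/m²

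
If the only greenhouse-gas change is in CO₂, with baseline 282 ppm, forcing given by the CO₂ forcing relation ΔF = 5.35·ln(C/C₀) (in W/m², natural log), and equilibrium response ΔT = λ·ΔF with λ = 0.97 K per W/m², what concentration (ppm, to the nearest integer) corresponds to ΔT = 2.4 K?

Required forcing: ΔF = ΔT/λ = 2.4/0.97 = 2.4742 W/m².
Then ln(C/282) = ΔF/5.35 = 2.4742/5.35 = 0.46247.
So C = 282 × e^0.46247 = 282 × 1.58799 = 447.81 ppm.

C ≈ 448 ppm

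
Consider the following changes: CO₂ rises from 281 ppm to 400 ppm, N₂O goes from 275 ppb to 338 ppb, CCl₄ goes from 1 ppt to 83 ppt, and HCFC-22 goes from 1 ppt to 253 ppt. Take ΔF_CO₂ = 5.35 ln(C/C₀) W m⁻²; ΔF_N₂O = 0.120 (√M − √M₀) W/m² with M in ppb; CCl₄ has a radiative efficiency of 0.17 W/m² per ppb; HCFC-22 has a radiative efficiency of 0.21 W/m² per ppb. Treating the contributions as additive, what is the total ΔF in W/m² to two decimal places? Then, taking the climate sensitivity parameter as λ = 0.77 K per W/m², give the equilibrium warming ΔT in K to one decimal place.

ΔF = 2.17 W/m²; ΔT = 1.7 K

CO₂: 5.35 × ln(400/281) = 5.35 × ln(1.42349) = 5.35 × 0.35311 = 1.8891 W/m².
N₂O: 0.120 × (√338 − √275) = 0.120 × (18.3848 − 16.5831) = 0.120 × 1.8017 = 0.2162 W/m².
CCl₄: Δ = 83 − 1 = 82 ppt = 0.082 ppb; ΔF = 0.17 × 0.082 = 0.0139 W/m².
HCFC-22: Δ = 253 − 1 = 252 ppt = 0.252 ppb; ΔF = 0.21 × 0.252 = 0.0529 W/m².
Total ΔF = 1.8891 + 0.2162 + 0.0139 + 0.0529 = 2.1721 W/m².
ΔT = λ ΔF = 0.77 × 2.17 = 1.6709 K.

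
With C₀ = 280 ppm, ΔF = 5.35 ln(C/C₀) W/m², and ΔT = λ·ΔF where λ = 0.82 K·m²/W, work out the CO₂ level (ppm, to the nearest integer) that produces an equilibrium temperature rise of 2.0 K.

Required forcing: ΔF = ΔT/λ = 2.0/0.82 = 2.4390 W/m².
Then ln(C/280) = ΔF/5.35 = 2.4390/5.35 = 0.45589.
So C = 280 × e^0.45589 = 280 × 1.57758 = 441.72 ppm.

C ≈ 442 ppm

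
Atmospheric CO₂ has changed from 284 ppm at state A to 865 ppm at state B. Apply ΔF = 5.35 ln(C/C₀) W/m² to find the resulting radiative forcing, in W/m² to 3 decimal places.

CO₂: 5.35 × ln(865/284) = 5.35 × ln(3.04577) = 5.35 × 1.11375 = 5.9586 W/m².

ΔF = 5.959 W/m²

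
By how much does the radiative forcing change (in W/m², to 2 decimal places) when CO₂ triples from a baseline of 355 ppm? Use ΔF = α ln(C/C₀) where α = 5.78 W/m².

ΔF = 6.35 W/m²

ΔF = 5.78 × ln(3) = 5.78 × 1.09861 = 6.3500 W/m².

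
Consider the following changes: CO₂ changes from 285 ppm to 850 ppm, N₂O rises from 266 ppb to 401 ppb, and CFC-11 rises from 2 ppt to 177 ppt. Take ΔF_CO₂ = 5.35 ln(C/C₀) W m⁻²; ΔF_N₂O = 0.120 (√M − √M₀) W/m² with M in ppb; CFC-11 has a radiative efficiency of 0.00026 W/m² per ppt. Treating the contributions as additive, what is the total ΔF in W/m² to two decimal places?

CO₂: 5.35 × ln(850/285) = 5.35 × ln(2.98246) = 5.35 × 1.09275 = 5.8462 W/m².
N₂O: 0.120 × (√401 − √266) = 0.120 × (20.0250 − 16.3095) = 0.120 × 3.7155 = 0.4459 W/m².
CFC-11: ΔF = 0.00026 × (177 − 2) = 0.00026 × 175 = 0.0455 W/m².
Total ΔF = 5.8462 + 0.4459 + 0.0455 = 6.3376 W/m².

ΔF = 6.34 W/m²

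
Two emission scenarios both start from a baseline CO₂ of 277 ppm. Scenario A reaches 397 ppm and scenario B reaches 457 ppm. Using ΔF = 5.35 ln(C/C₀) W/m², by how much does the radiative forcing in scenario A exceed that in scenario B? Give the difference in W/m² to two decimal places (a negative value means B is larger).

ΔF_A − ΔF_B = -0.75 W/m²

ΔF_A = 5.35 ln(397/277) = 5.35 × 0.35992 = 1.9256 W/m².
ΔF_B = 5.35 ln(457/277) = 5.35 × 0.50067 = 2.6786 W/m².
Difference: 1.9256 − 2.6786 = -0.7530 W/m².
(Equivalently, ΔF_A − ΔF_B = 5.35 ln(397/457) = 5.35 × -0.14075 = -0.7530 W/m².)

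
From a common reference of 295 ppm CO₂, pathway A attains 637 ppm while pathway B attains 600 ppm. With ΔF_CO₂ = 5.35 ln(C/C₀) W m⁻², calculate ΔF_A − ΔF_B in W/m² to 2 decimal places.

ΔF_A = 5.35 ln(637/295) = 5.35 × 0.76979 = 4.1184 W/m².
ΔF_B = 5.35 ln(600/295) = 5.35 × 0.70995 = 3.7982 W/m².
Difference: 4.1184 − 3.7982 = 0.3202 W/m².

ΔF_A − ΔF_B = 0.32 W/m²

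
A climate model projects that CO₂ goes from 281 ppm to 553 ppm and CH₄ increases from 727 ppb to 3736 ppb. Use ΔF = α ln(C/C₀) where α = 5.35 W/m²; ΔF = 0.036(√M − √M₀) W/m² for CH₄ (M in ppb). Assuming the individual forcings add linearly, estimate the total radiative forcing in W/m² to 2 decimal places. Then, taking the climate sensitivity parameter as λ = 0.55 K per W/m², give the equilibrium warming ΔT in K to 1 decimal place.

ΔF = 4.85 W/m²; ΔT = 2.7 K

CO₂: 5.35 × ln(553/281) = 5.35 × ln(1.96797) = 5.35 × 0.67700 = 3.6220 W/m².
CH₄: 0.036 × (√3736 − √727) = 0.036 × (61.1228 − 26.9629) = 0.036 × 34.1599 = 1.2298 W/m².
Total ΔF = 3.6220 + 1.2298 = 4.8518 W/m².
ΔT = λ ΔF = 0.55 × 4.85 = 2.6675 K.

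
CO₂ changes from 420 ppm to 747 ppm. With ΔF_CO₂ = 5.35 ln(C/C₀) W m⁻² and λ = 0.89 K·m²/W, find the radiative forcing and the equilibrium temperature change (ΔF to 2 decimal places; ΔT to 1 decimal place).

ΔF = 3.08 W/m²; ΔT = 2.7 K

CO₂: 5.35 × ln(747/420) = 5.35 × ln(1.77857) = 5.35 × 0.57581 = 3.0806 W/m².
ΔT = λ ΔF = 0.89 × 3.08 = 2.7412 K.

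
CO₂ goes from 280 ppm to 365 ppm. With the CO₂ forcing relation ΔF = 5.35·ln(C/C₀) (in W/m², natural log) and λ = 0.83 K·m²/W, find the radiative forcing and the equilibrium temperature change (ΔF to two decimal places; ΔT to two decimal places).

CO₂: 5.35 × ln(365/280) = 5.35 × ln(1.30357) = 5.35 × 0.26511 = 1.4183 W/m².
ΔT = λ ΔF = 0.83 × 1.42 = 1.1786 K.

ΔF = 1.42 W/m²; ΔT = 1.18 K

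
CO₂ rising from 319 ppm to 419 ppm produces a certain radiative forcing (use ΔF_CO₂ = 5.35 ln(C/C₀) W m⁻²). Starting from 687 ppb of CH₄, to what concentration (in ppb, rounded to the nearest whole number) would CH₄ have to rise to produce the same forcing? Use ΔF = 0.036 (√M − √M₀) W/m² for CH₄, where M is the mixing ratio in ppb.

CO₂ forcing: 5.35 × ln(419/319) = 5.35 × 0.272680 = 1.45884 W/m².
Set 0.036(√M − √687) = 1.45884: √M = 1.45884/0.036 + √687 = 40.5233 + 26.2107 = 66.7340.
M = (66.7340)² = 4453.43 ppb.

M ≈ 4453 ppb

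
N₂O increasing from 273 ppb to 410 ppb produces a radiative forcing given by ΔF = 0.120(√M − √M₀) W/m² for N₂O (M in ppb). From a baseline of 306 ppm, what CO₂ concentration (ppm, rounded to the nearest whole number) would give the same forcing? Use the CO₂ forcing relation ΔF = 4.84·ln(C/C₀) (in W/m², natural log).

C ≈ 336 ppm

N₂O forcing: 0.120 × (√410 − √273) = 0.120 × (20.2485 − 16.5227) = 0.120 × 3.7258 = 0.44710 W/m².
Set 4.84 ln(C/306) = 0.44710: ln(C/306) = 0.44710/4.84 = 0.09238, so C = 306 × e^0.09238 = 306 × 1.09678 = 335.61 ppm.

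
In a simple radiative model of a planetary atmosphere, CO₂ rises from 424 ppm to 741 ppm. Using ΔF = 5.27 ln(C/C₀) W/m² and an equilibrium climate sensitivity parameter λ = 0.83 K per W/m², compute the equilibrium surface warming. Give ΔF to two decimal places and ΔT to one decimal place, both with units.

ΔF = 2.94 W/m²; ΔT = 2.4 K

CO₂: 5.27 × ln(741/424) = 5.27 × ln(1.74764) = 5.27 × 0.55827 = 2.9421 W/m².
ΔT = λ ΔF = 0.83 × 2.94 = 2.4402 K.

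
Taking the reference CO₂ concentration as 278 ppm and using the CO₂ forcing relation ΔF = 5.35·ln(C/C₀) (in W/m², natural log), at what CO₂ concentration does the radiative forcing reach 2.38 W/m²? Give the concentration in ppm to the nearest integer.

C ≈ 434 ppm

Set 5.35 ln(C/278) = 2.38, so ln(C/278) = 2.38/5.35 = 0.44486.
Then C/278 = e^0.44486 = 1.56027, giving C = 278 × 1.56027 = 433.76 ppm.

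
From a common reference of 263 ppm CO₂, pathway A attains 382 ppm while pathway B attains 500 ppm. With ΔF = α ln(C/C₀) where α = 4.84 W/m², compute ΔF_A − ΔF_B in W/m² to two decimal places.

ΔF_A = 4.84 ln(382/263) = 4.84 × 0.37327 = 1.8066 W/m².
ΔF_B = 4.84 ln(500/263) = 4.84 × 0.64245 = 3.1095 W/m².
Difference: 1.8066 − 3.1095 = -1.3029 W/m².

ΔF_A − ΔF_B = -1.30 W/m²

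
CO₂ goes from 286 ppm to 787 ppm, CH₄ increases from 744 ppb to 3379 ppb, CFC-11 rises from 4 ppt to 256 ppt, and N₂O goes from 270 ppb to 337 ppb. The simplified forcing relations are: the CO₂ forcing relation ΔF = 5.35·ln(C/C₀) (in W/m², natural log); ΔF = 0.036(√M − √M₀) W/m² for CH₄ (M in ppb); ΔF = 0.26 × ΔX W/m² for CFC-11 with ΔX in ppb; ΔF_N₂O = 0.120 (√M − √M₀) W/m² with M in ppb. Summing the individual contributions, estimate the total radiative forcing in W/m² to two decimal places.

ΔF = 6.82 W/m²

CO₂: 5.35 × ln(787/286) = 5.35 × ln(2.75175) = 5.35 × 1.01224 = 5.4155 W/m².
CH₄: 0.036 × (√3379 − √744) = 0.036 × (58.1292 − 27.2764) = 0.036 × 30.8528 = 1.1107 W/m².
CFC-11: Δ = 256 − 4 = 252 ppt = 0.252 ppb; ΔF = 0.26 × 0.252 = 0.0655 W/m².
N₂O: 0.120 × (√337 − √270) = 0.120 × (18.3576 − 16.4317) = 0.120 × 1.9259 = 0.2311 W/m².
Total ΔF = 5.4155 + 1.1107 + 0.0655 + 0.2311 = 6.8228 W/m².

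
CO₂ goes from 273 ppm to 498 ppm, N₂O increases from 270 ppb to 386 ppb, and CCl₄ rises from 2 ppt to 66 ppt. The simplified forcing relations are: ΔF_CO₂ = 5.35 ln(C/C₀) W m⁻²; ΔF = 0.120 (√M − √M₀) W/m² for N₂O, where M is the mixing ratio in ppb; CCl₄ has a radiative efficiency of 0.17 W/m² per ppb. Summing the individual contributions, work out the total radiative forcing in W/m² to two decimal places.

CO₂: 5.35 × ln(498/273) = 5.35 × ln(1.82418) = 5.35 × 0.60113 = 3.2160 W/m².
N₂O: 0.120 × (√386 − √270) = 0.120 × (19.6469 − 16.4317) = 0.120 × 3.2152 = 0.3858 W/m².
CCl₄: Δ = 66 − 2 = 64 ppt = 0.064 ppb; ΔF = 0.17 × 0.064 = 0.0109 W/m².
Total ΔF = 3.2160 + 0.3858 + 0.0109 = 3.6127 W/m².

ΔF = 3.61 W/m²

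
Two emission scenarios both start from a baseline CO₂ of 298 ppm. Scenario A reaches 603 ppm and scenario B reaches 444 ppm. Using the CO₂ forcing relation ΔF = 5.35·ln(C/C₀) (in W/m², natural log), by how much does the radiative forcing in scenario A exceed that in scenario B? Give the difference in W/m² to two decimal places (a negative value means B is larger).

ΔF_A = 5.35 ln(603/298) = 5.35 × 0.70482 = 3.7708 W/m².
ΔF_B = 5.35 ln(444/298) = 5.35 × 0.39873 = 2.1332 W/m².
Difference: 3.7708 − 2.1332 = 1.6376 W/m².
(Equivalently, ΔF_A − ΔF_B = 5.35 ln(603/444) = 5.35 × 0.30609 = 1.6376 W/m².)

ΔF_A − ΔF_B = 1.64 W/m²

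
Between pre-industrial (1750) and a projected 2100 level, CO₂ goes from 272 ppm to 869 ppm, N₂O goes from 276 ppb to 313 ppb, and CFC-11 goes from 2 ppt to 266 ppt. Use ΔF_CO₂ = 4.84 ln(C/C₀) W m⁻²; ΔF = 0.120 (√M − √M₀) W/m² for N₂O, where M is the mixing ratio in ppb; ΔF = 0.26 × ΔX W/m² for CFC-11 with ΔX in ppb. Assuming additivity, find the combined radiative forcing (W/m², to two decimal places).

CO₂: 4.84 × ln(869/272) = 4.84 × ln(3.19485) = 4.84 × 1.16154 = 5.6219 W/m².
N₂O: 0.120 × (√313 − √276) = 0.120 × (17.6918 − 16.6132) = 0.120 × 1.0786 = 0.1294 W/m².
CFC-11: Δ = 266 − 2 = 264 ppt = 0.264 ppb; ΔF = 0.26 × 0.264 = 0.0686 W/m².
Total ΔF = 5.6219 + 0.1294 + 0.0686 = 5.8199 W/m².

ΔF = 5.82 W/m²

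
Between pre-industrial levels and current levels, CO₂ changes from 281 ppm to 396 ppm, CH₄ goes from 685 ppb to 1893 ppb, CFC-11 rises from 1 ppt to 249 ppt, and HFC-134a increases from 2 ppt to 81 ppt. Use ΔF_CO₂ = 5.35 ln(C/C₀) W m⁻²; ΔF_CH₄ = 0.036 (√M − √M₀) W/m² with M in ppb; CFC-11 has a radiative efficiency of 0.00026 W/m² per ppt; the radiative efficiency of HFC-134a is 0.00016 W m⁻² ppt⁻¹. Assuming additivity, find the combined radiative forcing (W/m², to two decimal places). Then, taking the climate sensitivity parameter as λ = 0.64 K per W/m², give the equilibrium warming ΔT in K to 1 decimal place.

ΔF = 2.54 W/m²; ΔT = 1.6 K

CO₂: 5.35 × ln(396/281) = 5.35 × ln(1.40925) = 5.35 × 0.34306 = 1.8354 W/m².
CH₄: 0.036 × (√1893 − √685) = 0.036 × (43.5086 − 26.1725) = 0.036 × 17.3361 = 0.6241 W/m².
CFC-11: ΔF = 0.00026 × (249 − 1) = 0.00026 × 248 = 0.0645 W/m².
HFC-134a: ΔF = 0.00016 × (81 − 2) = 0.00016 × 79 = 0.0126 W/m².
Total ΔF = 1.8354 + 0.6241 + 0.0645 + 0.0126 = 2.5366 W/m².
ΔT = λ ΔF = 0.64 × 2.54 = 1.6256 K.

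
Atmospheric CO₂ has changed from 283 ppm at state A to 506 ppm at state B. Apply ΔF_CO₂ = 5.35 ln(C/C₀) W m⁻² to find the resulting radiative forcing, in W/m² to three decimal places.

ΔF = 3.109 W/m²

CO₂: 5.35 × ln(506/283) = 5.35 × ln(1.78799) = 5.35 × 0.58109 = 3.1088 W/m².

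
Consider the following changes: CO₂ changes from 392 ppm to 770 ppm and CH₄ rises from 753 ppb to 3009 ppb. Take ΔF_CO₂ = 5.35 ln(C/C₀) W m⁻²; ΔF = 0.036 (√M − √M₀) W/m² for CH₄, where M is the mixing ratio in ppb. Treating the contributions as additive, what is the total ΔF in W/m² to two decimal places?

CO₂: 5.35 × ln(770/392) = 5.35 × ln(1.96429) = 5.35 × 0.67513 = 3.6119 W/m².
CH₄: 0.036 × (√3009 − √753) = 0.036 × (54.8544 − 27.4408) = 0.036 × 27.4136 = 0.9869 W/m².
Total ΔF = 3.6119 + 0.9869 = 4.5988 W/m².

ΔF = 4.60 W/m²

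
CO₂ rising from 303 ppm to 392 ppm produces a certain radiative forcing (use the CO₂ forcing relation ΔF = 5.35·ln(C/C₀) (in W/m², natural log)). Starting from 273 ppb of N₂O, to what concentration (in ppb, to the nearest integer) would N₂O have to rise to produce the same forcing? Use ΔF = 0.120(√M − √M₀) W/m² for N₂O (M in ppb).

CO₂ forcing: 5.35 × ln(392/303) = 5.35 × 0.257529 = 1.37778 W/m².
Set 0.120(√M − √273) = 1.37778: √M = 1.37778/0.120 + √273 = 11.4815 + 16.5227 = 28.0042.
M = (28.0042)² = 784.24 ppb.

M ≈ 784 ppb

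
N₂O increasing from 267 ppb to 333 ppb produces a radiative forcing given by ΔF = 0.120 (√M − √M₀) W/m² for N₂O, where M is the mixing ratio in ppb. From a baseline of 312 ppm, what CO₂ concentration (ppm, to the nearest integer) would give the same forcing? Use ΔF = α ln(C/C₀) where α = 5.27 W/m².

C ≈ 326 ppm

N₂O forcing: 0.120 × (√333 − √267) = 0.120 × (18.2483 − 16.3401) = 0.120 × 1.9082 = 0.22898 W/m².
Set 5.27 ln(C/312) = 0.22898: ln(C/312) = 0.22898/5.27 = 0.04345, so C = 312 × e^0.04345 = 312 × 1.04441 = 325.86 ppm.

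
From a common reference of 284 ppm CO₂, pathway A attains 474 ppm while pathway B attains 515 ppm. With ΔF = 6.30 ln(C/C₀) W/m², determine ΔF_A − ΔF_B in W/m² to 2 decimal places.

ΔF_A − ΔF_B = -0.52 W/m²

ΔF_A = 6.30 ln(474/284) = 6.30 × 0.51223 = 3.2270 W/m².
ΔF_B = 6.30 ln(515/284) = 6.30 × 0.59519 = 3.7497 W/m².
Difference: 3.2270 − 3.7497 = -0.5227 W/m².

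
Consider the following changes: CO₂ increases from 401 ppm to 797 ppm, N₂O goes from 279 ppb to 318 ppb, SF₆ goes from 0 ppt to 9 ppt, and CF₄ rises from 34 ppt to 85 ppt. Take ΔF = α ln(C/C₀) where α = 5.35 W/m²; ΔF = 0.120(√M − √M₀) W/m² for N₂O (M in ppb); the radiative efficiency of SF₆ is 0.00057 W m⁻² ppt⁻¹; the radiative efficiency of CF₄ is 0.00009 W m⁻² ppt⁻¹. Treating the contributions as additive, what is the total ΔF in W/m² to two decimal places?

ΔF = 3.82 W/m²

CO₂: 5.35 × ln(797/401) = 5.35 × ln(1.98753) = 5.35 × 0.68689 = 3.6749 W/m².
N₂O: 0.120 × (√318 − √279) = 0.120 × (17.8326 − 16.7033) = 0.120 × 1.1293 = 0.1355 W/m².
SF₆: ΔF = 0.00057 × (9 − 0) = 0.00057 × 9 = 0.0051 W/m².
CF₄: ΔF = 0.00009 × (85 − 34) = 0.00009 × 51 = 0.0046 W/m².
Total ΔF = 3.6749 + 0.1355 + 0.0051 + 0.0046 = 3.8201 W/m².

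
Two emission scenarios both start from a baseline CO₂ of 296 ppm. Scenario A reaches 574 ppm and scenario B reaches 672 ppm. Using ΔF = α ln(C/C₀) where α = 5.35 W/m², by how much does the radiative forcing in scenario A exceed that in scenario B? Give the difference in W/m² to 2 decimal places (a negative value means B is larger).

ΔF_A = 5.35 ln(574/296) = 5.35 × 0.66227 = 3.5431 W/m².
ΔF_B = 5.35 ln(672/296) = 5.35 × 0.81990 = 4.3865 W/m².
Difference: 3.5431 − 4.3865 = -0.8434 W/m².

ΔF_A − ΔF_B = -0.84 W/m²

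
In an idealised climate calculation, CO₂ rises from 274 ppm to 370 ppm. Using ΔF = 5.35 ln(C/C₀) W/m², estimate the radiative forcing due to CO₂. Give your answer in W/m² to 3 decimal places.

CO₂: 5.35 × ln(370/274) = 5.35 × ln(1.35036) = 5.35 × 0.30037 = 1.6070 W/m².

ΔF = 1.607 W/m²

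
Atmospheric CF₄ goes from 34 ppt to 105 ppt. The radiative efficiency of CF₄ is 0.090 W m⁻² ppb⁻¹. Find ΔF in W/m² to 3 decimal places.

ΔF = 0.006 W/m²

CF₄: Δ = 105 − 34 = 71 ppt = 0.071 ppb; ΔF = 0.090 × 0.071 = 0.0064 W/m².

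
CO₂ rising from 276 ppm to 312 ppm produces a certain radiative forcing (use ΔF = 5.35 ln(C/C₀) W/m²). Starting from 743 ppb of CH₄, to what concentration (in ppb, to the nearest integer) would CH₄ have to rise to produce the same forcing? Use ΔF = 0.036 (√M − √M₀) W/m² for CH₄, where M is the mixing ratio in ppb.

M ≈ 2068 ppb

CO₂ forcing: 5.35 × ln(312/276) = 5.35 × 0.122602 = 0.65592 W/m².
Set 0.036(√M − √743) = 0.65592: √M = 0.65592/0.036 + √743 = 18.2200 + 27.2580 = 45.4780.
M = (45.4780)² = 2068.25 ppb.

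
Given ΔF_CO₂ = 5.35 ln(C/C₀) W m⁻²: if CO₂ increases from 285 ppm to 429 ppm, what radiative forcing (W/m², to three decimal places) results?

ΔF = 2.188 W/m²

CO₂ absorption bands are partially saturated, so forcing scales with the logarithm of the concentration ratio.
CO₂: 5.35 × ln(429/285) = 5.35 × ln(1.50526) = 5.35 × 0.40897 = 2.1880 W/m².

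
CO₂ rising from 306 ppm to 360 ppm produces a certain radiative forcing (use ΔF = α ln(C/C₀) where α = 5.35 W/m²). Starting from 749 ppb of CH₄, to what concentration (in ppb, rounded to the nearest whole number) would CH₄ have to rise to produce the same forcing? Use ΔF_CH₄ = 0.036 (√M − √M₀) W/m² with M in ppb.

CO₂ forcing: 5.35 × ln(360/306) = 5.35 × 0.162519 = 0.86948 W/m².
Set 0.036(√M − √749) = 0.86948: √M = 0.86948/0.036 + √749 = 24.1522 + 27.3679 = 51.5201.
M = (51.5201)² = 2654.32 ppb.

M ≈ 2654 ppb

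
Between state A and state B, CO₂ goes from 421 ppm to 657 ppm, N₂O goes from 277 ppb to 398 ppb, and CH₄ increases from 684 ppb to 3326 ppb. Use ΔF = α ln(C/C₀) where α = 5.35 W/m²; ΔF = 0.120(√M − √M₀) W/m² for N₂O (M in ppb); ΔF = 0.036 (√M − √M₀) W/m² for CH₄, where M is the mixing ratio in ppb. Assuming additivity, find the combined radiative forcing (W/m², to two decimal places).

ΔF = 3.91 W/m²

CO₂: 5.35 × ln(657/421) = 5.35 × ln(1.56057) = 5.35 × 0.44505 = 2.3810 W/m².
N₂O: 0.120 × (√398 − √277) = 0.120 × (19.9499 − 16.6433) = 0.120 × 3.3066 = 0.3968 W/m².
CH₄: 0.036 × (√3326 − √684) = 0.036 × (57.6715 − 26.1534) = 0.036 × 31.5181 = 1.1347 W/m².
Total ΔF = 2.3810 + 0.3968 + 1.1347 = 3.9125 W/m².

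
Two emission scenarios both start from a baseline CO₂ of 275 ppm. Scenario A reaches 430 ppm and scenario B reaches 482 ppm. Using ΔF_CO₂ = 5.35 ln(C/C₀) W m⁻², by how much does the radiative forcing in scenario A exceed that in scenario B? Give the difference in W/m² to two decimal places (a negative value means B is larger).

ΔF_A = 5.35 ln(430/275) = 5.35 × 0.44701 = 2.3915 W/m².
ΔF_B = 5.35 ln(482/275) = 5.35 × 0.56117 = 3.0023 W/m².
Difference: 2.3915 − 3.0023 = -0.6108 W/m².
(Equivalently, ΔF_A − ΔF_B = 5.35 ln(430/482) = 5.35 × -0.11416 = -0.6108 W/m².)

ΔF_A − ΔF_B = -0.61 W/m²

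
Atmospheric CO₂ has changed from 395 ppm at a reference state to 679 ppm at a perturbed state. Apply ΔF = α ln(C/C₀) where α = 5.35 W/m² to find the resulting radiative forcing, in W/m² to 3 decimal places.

ΔF = 2.898 W/m²

CO₂: 5.35 × ln(679/395) = 5.35 × ln(1.71899) = 5.35 × 0.54174 = 2.8983 W/m².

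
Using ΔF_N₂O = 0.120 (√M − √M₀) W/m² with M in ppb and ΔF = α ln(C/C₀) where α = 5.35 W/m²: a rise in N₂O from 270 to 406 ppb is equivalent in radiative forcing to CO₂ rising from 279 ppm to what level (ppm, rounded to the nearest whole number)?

C ≈ 303 ppm

N₂O forcing: 0.120 × (√406 − √270) = 0.120 × (20.1494 − 16.4317) = 0.120 × 3.7177 = 0.44612 W/m².
Set 5.35 ln(C/279) = 0.44612: ln(C/279) = 0.44612/5.35 = 0.08339, so C = 279 × e^0.08339 = 279 × 1.08697 = 303.26 ppm.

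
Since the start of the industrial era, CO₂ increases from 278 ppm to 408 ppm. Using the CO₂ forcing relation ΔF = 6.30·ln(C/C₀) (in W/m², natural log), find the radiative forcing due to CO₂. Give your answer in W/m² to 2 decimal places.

CO₂ absorption bands are partially saturated, so forcing scales with the logarithm of the concentration ratio.
CO₂: 6.30 × ln(408/278) = 6.30 × ln(1.46763) = 6.30 × 0.38365 = 2.4170 W/m².

ΔF = 2.42 W/m²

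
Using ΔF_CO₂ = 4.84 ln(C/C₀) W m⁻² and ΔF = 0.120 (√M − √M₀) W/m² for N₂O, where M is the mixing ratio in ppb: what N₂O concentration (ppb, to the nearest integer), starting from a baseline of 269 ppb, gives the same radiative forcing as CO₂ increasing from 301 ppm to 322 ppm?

CO₂ forcing: 4.84 × ln(322/301) = 4.84 × 0.067441 = 0.32641 W/m².
Set 0.120(√M − √269) = 0.32641: √M = 0.32641/0.120 + √269 = 2.7201 + 16.4012 = 19.1213.
M = (19.1213)² = 365.62 ppb.

M ≈ 366 ppb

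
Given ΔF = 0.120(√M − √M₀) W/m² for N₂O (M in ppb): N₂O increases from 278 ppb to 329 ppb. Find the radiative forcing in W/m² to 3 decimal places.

ΔF = 0.176 W/m²

N₂O: 0.120 × (√329 − √278) = 0.120 × (18.1384 − 16.6733) = 0.120 × 1.4651 = 0.1758 W/m².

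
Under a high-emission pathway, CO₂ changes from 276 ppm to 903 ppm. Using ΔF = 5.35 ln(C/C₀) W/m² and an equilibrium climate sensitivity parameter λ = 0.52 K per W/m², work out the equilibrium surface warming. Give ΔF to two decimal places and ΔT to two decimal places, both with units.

ΔF = 6.34 W/m²; ΔT = 3.30 K

CO₂: 5.35 × ln(903/276) = 5.35 × ln(3.27174) = 5.35 × 1.18532 = 6.3415 W/m².
ΔT = λ ΔF = 0.52 × 6.34 = 3.2968 K.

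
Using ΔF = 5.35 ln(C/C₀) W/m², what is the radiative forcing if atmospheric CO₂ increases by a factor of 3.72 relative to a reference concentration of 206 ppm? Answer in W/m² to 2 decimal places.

ΔF = 7.03 W/m²

ΔF = 5.35 × ln(3.72) = 5.35 × 1.31372 = 7.0284 W/m².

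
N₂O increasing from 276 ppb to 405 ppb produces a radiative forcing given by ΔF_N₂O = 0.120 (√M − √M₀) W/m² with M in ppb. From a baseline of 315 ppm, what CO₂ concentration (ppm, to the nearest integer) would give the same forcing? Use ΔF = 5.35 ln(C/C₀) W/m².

C ≈ 341 ppm

N₂O forcing: 0.120 × (√405 − √276) = 0.120 × (20.1246 − 16.6132) = 0.120 × 3.5114 = 0.42137 W/m².
Set 5.35 ln(C/315) = 0.42137: ln(C/315) = 0.42137/5.35 = 0.07876, so C = 315 × e^0.07876 = 315 × 1.08194 = 340.81 ppm.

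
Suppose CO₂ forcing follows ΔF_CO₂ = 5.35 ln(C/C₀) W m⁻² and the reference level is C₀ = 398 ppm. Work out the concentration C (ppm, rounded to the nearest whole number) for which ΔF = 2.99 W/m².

C ≈ 696 ppm

Set 5.35 ln(C/398) = 2.99, so ln(C/398) = 2.99/5.35 = 0.55888.
Then C/398 = e^0.55888 = 1.74871, giving C = 398 × 1.74871 = 695.99 ppm.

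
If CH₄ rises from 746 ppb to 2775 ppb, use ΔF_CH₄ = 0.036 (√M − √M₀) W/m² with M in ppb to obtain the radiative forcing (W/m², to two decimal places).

CH₄: 0.036 × (√2775 − √746) = 0.036 × (52.6783 − 27.3130) = 0.036 × 25.3653 = 0.9132 W/m².

ΔF = 0.91 W/m²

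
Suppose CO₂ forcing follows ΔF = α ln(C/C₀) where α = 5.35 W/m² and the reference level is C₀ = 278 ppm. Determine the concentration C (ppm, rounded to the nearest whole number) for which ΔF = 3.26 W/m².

Set 5.35 ln(C/278) = 3.26, so ln(C/278) = 3.26/5.35 = 0.60935.
Then C/278 = e^0.60935 = 1.83924, giving C = 278 × 1.83924 = 511.31 ppm.

C ≈ 511 ppm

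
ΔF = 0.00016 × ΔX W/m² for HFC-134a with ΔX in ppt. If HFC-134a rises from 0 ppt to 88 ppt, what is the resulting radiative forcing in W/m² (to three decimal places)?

HFC-134a: ΔF = 0.00016 × (88 − 0) = 0.00016 × 88 = 0.0141 W/m².

ΔF = 0.014 W/m²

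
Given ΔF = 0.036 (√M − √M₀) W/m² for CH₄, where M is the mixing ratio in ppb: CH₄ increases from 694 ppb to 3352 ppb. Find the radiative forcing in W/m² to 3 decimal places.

CH₄: 0.036 × (√3352 − √694) = 0.036 × (57.8965 − 26.3439) = 0.036 × 31.5526 = 1.1359 W/m².

ΔF = 1.136 W/m²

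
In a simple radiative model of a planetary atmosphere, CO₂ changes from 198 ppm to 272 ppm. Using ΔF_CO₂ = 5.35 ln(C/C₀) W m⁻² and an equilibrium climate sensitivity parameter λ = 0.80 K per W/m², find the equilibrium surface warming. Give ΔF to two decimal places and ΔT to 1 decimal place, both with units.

ΔF = 1.70 W/m²; ΔT = 1.4 K

CO₂: 5.35 × ln(272/198) = 5.35 × ln(1.37374) = 5.35 × 0.31754 = 1.6988 W/m².
ΔT = λ ΔF = 0.80 × 1.70 = 1.3600 K.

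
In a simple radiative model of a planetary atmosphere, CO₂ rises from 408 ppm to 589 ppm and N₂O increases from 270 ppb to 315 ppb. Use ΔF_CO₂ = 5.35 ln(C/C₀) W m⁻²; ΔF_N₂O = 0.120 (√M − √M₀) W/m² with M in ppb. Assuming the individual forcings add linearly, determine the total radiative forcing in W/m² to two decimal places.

ΔF = 2.12 W/m²

CO₂: 5.35 × ln(589/408) = 5.35 × ln(1.44363) = 5.35 × 0.36716 = 1.9643 W/m².
N₂O: 0.120 × (√315 − √270) = 0.120 × (17.7482 − 16.4317) = 0.120 × 1.3165 = 0.1580 W/m².
Total ΔF = 1.9643 + 0.1580 = 2.1223 W/m².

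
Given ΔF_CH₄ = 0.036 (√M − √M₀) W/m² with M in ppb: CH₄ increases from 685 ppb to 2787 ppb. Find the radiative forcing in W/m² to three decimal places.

CH₄: 0.036 × (√2787 − √685) = 0.036 × (52.7920 − 26.1725) = 0.036 × 26.6195 = 0.9583 W/m².

ΔF = 0.958 W/m²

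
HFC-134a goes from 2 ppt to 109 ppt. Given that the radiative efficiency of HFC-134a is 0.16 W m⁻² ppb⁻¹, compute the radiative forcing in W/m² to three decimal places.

ΔF = 0.017 W/m²

HFC-134a: Δ = 109 − 2 = 107 ppt = 0.107 ppb; ΔF = 0.16 × 0.107 = 0.0171 W/m².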